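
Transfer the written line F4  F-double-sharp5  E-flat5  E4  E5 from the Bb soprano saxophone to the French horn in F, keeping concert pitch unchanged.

Bb4 B#5 Ab5 A4 A5

First find concert pitch: the Bb soprano saxophone sounds a major second below written, so F4 F-double-sharp5 E-flat5 E4 E5 sounds Eb4 E#5 Db5 D4 D5.
Then write for French horn in F: it sounds a perfect fifth below written, so the part must be a perfect fifth above concert.
Eb4 → Bb4
E#5 → B#5
Db5 → Ab5
D4 → A4
D5 → A5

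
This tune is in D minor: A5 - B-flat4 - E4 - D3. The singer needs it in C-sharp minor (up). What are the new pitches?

G#6 A5 D#5 C#4

From D up to C-sharp is a major seventh; apply that to each pitch.
A5 gives G#6
Bb4 gives A5
E4 gives D#5
D3 gives C#4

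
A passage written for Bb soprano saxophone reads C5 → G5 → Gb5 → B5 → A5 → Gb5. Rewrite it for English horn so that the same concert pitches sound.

F5 C6 Cb6 E6 D6 Cb6

First find concert pitch: the Bb soprano saxophone sounds a major second below written, so C5 G5 Gb5 B5 A5 Gb5 sounds Bb4 F5 Fb5 A5 G5 Fb5.
Then write for English horn: it sounds a perfect fifth below written, so the part must be a perfect fifth above concert.
Bb4 → F5
F5 → C6
Fb5 → Cb6
A5 → E6
G5 → D6
Fb5 → Cb6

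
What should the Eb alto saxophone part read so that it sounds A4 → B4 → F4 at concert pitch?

The Eb alto saxophone sounds a major sixth below written, so the written part must be a major sixth above concert — transpose each note up.
A4 to F#5
B4 to G#5
F4 to D5

F#5 G#5 D5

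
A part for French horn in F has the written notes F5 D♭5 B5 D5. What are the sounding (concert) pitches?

Bb4 Gb4 E5 G4

The French horn in F sounds a perfect fifth below written, so transpose each written note down a perfect fifth.
F5 to Bb4
Db5 to Gb4
B5 to E5
D5 to G4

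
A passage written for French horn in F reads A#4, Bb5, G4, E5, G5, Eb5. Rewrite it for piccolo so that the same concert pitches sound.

D#3 Eb4 C3 A3 C4 Ab3

First find concert pitch: the French horn in F sounds a perfect fifth below written, so A#4 Bb5 G4 E5 G5 Eb5 sounds D#4 Eb5 C4 A4 C5 Ab4.
Then write for piccolo: it sounds a perfect octave above written, so the part must be a perfect octave below concert.
D#4 → D#3
Eb5 → Eb4
C4 → C3
A4 → A3
C5 → C4
Ab4 → Ab3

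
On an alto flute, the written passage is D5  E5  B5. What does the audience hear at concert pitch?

A4 B4 F#5

The alto flute sounds a perfect fourth below written, so transpose each written note down a perfect fourth.
D5 gives A4
E5 gives B4
B5 gives F#5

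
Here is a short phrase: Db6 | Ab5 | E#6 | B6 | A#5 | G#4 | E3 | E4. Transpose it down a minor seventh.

Db6 down a minor seventh is Eb5.
Ab5: a seventh down reaches B, and 10 semitones makes it Bb4.
A minor seventh down from E#6 gives F##5.
B6: a seventh down reaches C, and 10 semitones makes it C#6.
A minor seventh down from A#5 gives B#4.
G#4 down a minor seventh is A#3.
E3 down a minor seventh is F#2.
E4 down a minor seventh is F#3.

Eb5 Bb4 F##5 C#6 B#4 A#3 F#2 F#3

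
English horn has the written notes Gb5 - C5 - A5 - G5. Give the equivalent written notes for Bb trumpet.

First find concert pitch: the English horn sounds a perfect fifth below written, so Gb5 C5 A5 G5 sounds Cb5 F4 D5 C5.
Then write for Bb trumpet: it sounds a major second below written, so the part must be a major second above concert.
Cb5 → Db5
F4 → G4
D5 → E5
C5 → D5

Db5 G4 E5 D5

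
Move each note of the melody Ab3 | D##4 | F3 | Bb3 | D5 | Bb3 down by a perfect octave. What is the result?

Ab2 D##3 F2 Bb2 D4 Bb2

Ab3 becomes Ab2
D##4 becomes D##3
F3 becomes F2
Bb3 becomes Bb2
D5 becomes D4
Bb3 becomes Bb2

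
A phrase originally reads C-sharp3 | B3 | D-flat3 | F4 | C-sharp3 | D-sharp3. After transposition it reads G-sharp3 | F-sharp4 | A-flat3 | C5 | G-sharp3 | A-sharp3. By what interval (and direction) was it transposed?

From C#3 to G#3 is 5 letter names — a fifth of some quality.
C#3 to G#3 is 7 semitones, which makes it a perfect fifth; the second version is higher, so the direction is up.
Checking another pair — D#3 → A#3 — gives the same interval.

up a perfect fifth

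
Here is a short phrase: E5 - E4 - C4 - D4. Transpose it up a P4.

A5 A4 F4 G4

E5: a fourth up reaches A, and 5 semitones makes it A5.
A perfect fourth up from E4 gives A4.
A perfect fourth up from C4 gives F4.
D4: a fourth up reaches G, and 5 semitones makes it G4.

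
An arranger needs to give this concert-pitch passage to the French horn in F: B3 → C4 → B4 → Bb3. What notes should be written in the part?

Written C4 sounds as F3 on the French horn in F, so concert pitches are written a perfect fifth up.
B3 becomes F#4
C4 becomes G4
B4 becomes F#5
Bb3 becomes F4

F#4 G4 F#5 F4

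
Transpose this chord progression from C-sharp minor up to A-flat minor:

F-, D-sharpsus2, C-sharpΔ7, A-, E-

Dbb- Bbsus2 AbΔ7 Fb- Cb-

C-sharp minor up to A-flat minor is a diminished sixth; each chord root moves by that interval while the quality stays the same.
F-: root F up a diminished sixth → Dbb, giving Dbb-.
D-sharpsus2: root D-sharp up a diminished sixth → Bb, giving Bbsus2.
C-sharpΔ7: root C-sharp up a diminished sixth → Ab, giving AbΔ7.
A-: root A up a diminished sixth → Fb, giving Fb-.
E-: root E up a diminished sixth → Cb, giving Cb-.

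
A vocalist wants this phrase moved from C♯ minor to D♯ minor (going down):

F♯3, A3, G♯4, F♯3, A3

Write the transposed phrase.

C♯ minor to D♯ minor down is a minor seventh, so every note moves down by that interval.
F#3 gives G#2
A3 gives B2
G#4 gives A#3
F#3 gives G#2
A3 gives B2

G#2 B2 A#3 G#2 B2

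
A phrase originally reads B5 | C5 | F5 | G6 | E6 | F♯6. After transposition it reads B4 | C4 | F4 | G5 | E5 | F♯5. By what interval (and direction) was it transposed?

down a perfect octave

Take the first pair: B5 → B4. B to B spans 8 letter names, so the interval is some kind of octave.
B4 to B5 is 12 semitones, which makes it a perfect octave; the second version is lower, so the direction is down.
Checking another pair — F#6 → F#5 — gives the same interval.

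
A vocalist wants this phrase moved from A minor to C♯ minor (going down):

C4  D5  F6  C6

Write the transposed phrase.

E3 F#4 A5 E5

From A down to C♯ is a minor sixth; apply that to each pitch.
C4 → E3
D5 → F#4
F6 → A5
C6 → E5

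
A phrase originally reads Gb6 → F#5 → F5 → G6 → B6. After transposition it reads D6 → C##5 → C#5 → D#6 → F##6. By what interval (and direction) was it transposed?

From Gb6 to D6 is 4 letter names — a fourth of some quality.
D6 to Gb6 is 4 semitones, which makes it a diminished fourth; the second version is lower, so the direction is down.
Checking another pair — B6 → F##6 — gives the same interval.

down a diminished fourth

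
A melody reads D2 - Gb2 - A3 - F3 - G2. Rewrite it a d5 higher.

Ab2 Dbb3 Eb4 Cb4 Db3

D2 up a diminished fifth is Ab2.
Gb2 up a diminished fifth is Dbb3.
A diminished fifth up from A3 gives Eb4.
A diminished fifth up from F3 gives Cb4.
G2 up a diminished fifth is Db3.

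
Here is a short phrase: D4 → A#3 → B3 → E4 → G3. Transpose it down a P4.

A3 E#3 F#3 B3 D3

D4: a fourth down reaches A, and 5 semitones makes it A3.
A#3 down a perfect fourth is E#3.
B3: a fourth down reaches F, and 5 semitones makes it F#3.
E4 down a perfect fourth is B3.
G3: a fourth down reaches D, and 5 semitones makes it D3.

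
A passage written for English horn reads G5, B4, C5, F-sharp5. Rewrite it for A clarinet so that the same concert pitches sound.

Eb5 G4 Ab4 D5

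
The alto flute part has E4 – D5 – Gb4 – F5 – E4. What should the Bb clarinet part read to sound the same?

C#4 B4 Eb4 D5 C#4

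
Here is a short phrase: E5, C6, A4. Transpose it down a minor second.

D#5 B5 G#4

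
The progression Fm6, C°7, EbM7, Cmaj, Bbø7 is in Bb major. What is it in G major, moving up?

Dm6 A°7 CM7 Amaj Gø7

Bb major up to G major is a major sixth; each chord root moves by that interval while the quality stays the same.
Fm6: root F up a major sixth → D, giving Dm6.
C°7: root C up a major sixth → A, giving A°7.
EbM7: root Eb up a major sixth → C, giving CM7.
Cmaj: root C up a major sixth → A, giving Amaj.
Bbø7: root Bb up a major sixth → G, giving Gø7.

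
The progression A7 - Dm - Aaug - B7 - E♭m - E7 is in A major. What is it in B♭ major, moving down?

A major down to B♭ major is a major seventh; each chord root moves by that interval while the quality stays the same.
A7: root A down a major seventh → Bb, giving Bb7.
Dm: root D down a major seventh → Eb, giving Ebm.
Aaug: root A down a major seventh → Bb, giving Bbaug.
B7: root B down a major seventh → C, giving C7.
E♭m: root E♭ down a major seventh → Fb, giving Fbm.
E7: root E down a major seventh → F, giving F7.

Bb7 Ebm Bbaug C7 Fbm F7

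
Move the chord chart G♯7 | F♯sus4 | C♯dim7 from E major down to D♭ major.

E major down to D♭ major is an augmented second; each chord root moves by that interval while the quality stays the same.
G♯7: root G♯ down an augmented second → F, giving F7.
F♯sus4: root F♯ down an augmented second → Eb, giving Ebsus4.
C♯dim7: root C♯ down an augmented second → Bb, giving Bbdim7.

F7 Ebsus4 Bbdim7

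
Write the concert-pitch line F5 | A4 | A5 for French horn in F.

C6 E5 E6

Written C4 sounds as F3 on the French horn in F, so concert pitches are written a perfect fifth up.
F5 → C6
A4 → E5
A5 → E6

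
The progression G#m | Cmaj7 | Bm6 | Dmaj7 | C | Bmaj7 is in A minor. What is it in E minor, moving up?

A minor up to E minor is a perfect fifth; each chord root moves by that interval while the quality stays the same.
G#m: root G# up a perfect fifth → D#, giving D#m.
Cmaj7: root C up a perfect fifth → G, giving Gmaj7.
Bm6: root B up a perfect fifth → F#, giving F#m6.
Dmaj7: root D up a perfect fifth → A, giving Amaj7.
C: root C up a perfect fifth → G, giving G.
Bmaj7: root B up a perfect fifth → F#, giving F#maj7.

D#m Gmaj7 F#m6 Amaj7 G F#maj7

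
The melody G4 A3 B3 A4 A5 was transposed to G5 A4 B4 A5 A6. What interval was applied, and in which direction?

up a perfect octave

From G4 to G5 is 8 letter names — an octave of some quality.
G4 to G5 is 12 semitones, which makes it a perfect octave; the second version is higher, so the direction is up.
Checking another pair — A5 → A6 — gives the same interval.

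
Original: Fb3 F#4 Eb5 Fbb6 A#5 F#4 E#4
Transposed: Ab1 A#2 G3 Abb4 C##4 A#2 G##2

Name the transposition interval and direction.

down a minor thirteenth

Take the first pair: Fb3 → Ab1. F to A spans 13 letter names, so the interval is some kind of thirteenth.
Ab1 to Fb3 is 20 semitones, which makes it a minor thirteenth; the second version is lower, so the direction is down.
Checking another pair — E#4 → G##2 — gives the same interval.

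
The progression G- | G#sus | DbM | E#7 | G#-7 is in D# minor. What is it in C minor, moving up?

D# minor up to C minor is a diminished seventh; each chord root moves by that interval while the quality stays the same.
G-: root G up a diminished seventh → Fb, giving Fb-.
G#sus: root G# up a diminished seventh → F, giving Fsus.
DbM: root Db up a diminished seventh → Cbb, giving CbbM.
E#7: root E# up a diminished seventh → D, giving D7.
G#-7: root G# up a diminished seventh → F, giving F-7.

Fb- Fsus CbbM D7 F-7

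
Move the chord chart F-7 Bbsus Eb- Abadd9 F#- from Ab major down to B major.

G#-7 C#sus F#- Badd9 G##-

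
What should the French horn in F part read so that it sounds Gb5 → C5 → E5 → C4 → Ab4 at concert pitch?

The French horn in F sounds a perfect fifth below written, so the written part must be a perfect fifth above concert — transpose each note up.
Gb5 to Db6
C5 to G5
E5 to B5
C4 to G4
Ab4 to Eb5

Db6 G5 B5 G4 Eb5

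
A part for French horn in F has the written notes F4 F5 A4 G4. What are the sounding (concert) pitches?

The French horn in F sounds a perfect fifth below written, so transpose each written note down a perfect fifth.
F4 becomes Bb3
F5 becomes Bb4
A4 becomes D4
G4 becomes C4

Bb3 Bb4 D4 C4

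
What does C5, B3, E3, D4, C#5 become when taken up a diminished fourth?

Fb5 Eb4 Ab3 Gb4 F5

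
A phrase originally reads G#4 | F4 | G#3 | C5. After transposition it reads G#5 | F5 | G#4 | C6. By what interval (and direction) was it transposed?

up a perfect octave

Take the first pair: G#4 → G#5. G to G spans 8 letter names, so the interval is some kind of octave.
G#4 to G#5 is 12 semitones, which makes it a perfect octave; the second version is higher, so the direction is up.
Checking another pair — C5 → C6 — gives the same interval.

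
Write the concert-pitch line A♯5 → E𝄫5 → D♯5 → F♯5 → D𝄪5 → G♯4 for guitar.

A#6 Ebb6 D#6 F#6 D##6 G#5

Written C4 sounds as C3 on the guitar, so concert pitches are written a perfect octave up.
A#5 becomes A#6
Ebb5 becomes Ebb6
D#5 becomes D#6
F#5 becomes F#6
D##5 becomes D##6
G#4 becomes G#5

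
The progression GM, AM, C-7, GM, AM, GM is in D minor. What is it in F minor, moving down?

BbM CM Eb-7 BbM CM BbM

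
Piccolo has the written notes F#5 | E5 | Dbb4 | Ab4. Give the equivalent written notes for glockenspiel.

F#4 E4 Dbb3 Ab3

First find concert pitch: the piccolo sounds a perfect octave above written, so F#5 E5 Dbb4 Ab4 sounds F#6 E6 Dbb5 Ab5.
Then write for glockenspiel: it sounds a perfect fifteenth above written, so the part must be a perfect fifteenth below concert.
F#6 → F#4
E6 → E4
Dbb5 → Dbb3
Ab5 → Ab3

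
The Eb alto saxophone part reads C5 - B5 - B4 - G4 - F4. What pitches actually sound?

Eb4 D5 D4 Bb3 Ab3

The Eb alto saxophone sounds a major sixth below written, so transpose each written note down a major sixth.
C5 -> Eb4
B5 -> D5
B4 -> D4
G4 -> Bb3
F4 -> Ab3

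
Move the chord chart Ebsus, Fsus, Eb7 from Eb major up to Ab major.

Absus Bbsus Ab7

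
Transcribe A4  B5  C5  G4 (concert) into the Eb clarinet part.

Written C4 sounds as Eb4 on the Eb clarinet, so concert pitches are written a minor third down.
A4 to F#4
B5 to G#5
C5 to A4
G4 to E4

F#4 G#5 A4 E4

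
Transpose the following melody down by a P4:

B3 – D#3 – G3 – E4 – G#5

B3: a fourth down reaches F, and 5 semitones makes it F#3.
A perfect fourth down from D#3 gives A#2.
G3: a fourth down reaches D, and 5 semitones makes it D3.
A perfect fourth down from E4 gives B3.
G#5: a fourth down reaches D, and 5 semitones makes it D#5.

F#3 A#2 D3 B3 D#5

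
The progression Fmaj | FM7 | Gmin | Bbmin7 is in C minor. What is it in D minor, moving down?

C minor down to D minor is a minor seventh; each chord root moves by that interval while the quality stays the same.
Fmaj: root F down a minor seventh → G, giving Gmaj.
FM7: root F down a minor seventh → G, giving GM7.
Gmin: root G down a minor seventh → A, giving Amin.
Bbmin7: root Bb down a minor seventh → C, giving Cmin7.

Gmaj GM7 Amin Cmin7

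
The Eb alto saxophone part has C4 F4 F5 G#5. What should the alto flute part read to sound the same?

Ab3 Db4 Db5 E5

First find concert pitch: the Eb alto saxophone sounds a major sixth below written, so C4 F4 F5 G#5 sounds Eb3 Ab3 Ab4 B4.
Then write for alto flute: it sounds a perfect fourth below written, so the part must be a perfect fourth above concert.
Eb3 → Ab3
Ab3 → Db4
Ab4 → Db5
B4 → E5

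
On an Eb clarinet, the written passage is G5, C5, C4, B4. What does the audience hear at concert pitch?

Bb5 Eb5 Eb4 D5

Written C4 on the Eb clarinet sounds as Eb4, a minor third higher; apply that shift to every note.
G5 becomes Bb5
C5 becomes Eb5
C4 becomes Eb4
B4 becomes D5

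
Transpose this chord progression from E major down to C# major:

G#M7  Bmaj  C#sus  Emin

E#M7 G#maj A#sus C#min

E major down to C# major is a minor third; each chord root moves by that interval while the quality stays the same.
G#M7: root G# down a minor third → E#, giving E#M7.
Bmaj: root B down a minor third → G#, giving G#maj.
C#sus: root C# down a minor third → A#, giving A#sus.
Emin: root E down a minor third → C#, giving C#min.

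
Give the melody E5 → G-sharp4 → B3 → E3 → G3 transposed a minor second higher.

F5 A4 C4 F3 Ab3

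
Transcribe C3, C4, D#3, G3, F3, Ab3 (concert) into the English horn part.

Written C4 sounds as F3 on the English horn, so concert pitches are written a perfect fifth up.
C3 → G3
C4 → G4
D#3 → A#3
G3 → D4
F3 → C4
Ab3 → Eb4

G3 G4 A#3 D4 C4 Eb4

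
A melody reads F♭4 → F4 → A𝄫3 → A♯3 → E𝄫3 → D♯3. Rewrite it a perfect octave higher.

A perfect octave up from Fb4 gives Fb5.
F4: an octave up reaches F, and 12 semitones makes it F5.
A perfect octave up from Abb3 gives Abb4.
A perfect octave up from A#3 gives A#4.
Ebb3 up a perfect octave is Ebb4.
A perfect octave up from D#3 gives D#4.

Fb5 F5 Abb4 A#4 Ebb4 D#4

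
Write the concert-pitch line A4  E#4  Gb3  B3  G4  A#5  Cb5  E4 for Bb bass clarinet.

B5 F##5 Ab4 C#5 A5 B#6 Db6 F#5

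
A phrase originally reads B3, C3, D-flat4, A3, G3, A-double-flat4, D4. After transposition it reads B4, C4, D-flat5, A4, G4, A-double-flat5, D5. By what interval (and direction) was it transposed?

up a perfect octave

Take the first pair: B3 → B4. B to B spans 8 letter names, so the interval is some kind of octave.
B3 to B4 is 12 semitones, which makes it a perfect octave; the second version is higher, so the direction is up.
Checking another pair — D4 → D5 — gives the same interval.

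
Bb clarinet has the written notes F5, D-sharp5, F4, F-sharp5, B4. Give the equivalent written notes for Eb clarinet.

C5 A#4 C4 C#5 F#4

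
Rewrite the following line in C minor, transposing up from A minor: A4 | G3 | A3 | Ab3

C5 Bb3 C4 Cb4

From A up to C is a minor third; apply that to each pitch.
A4 to C5
G3 to Bb3
A3 to C4
Ab3 to Cb4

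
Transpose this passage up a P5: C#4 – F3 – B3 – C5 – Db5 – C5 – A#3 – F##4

C#4 becomes G#4
F3 becomes C4
B3 becomes F#4
C5 becomes G5
Db5 becomes Ab5
C5 becomes G5
A#3 becomes E#4
F##4 becomes C##5

G#4 C4 F#4 G5 Ab5 G5 E#4 C##5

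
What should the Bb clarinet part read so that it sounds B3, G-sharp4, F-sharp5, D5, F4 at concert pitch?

C#4 A#4 G#5 E5 G4

Written C4 sounds as Bb3 on the Bb clarinet, so concert pitches are written a major second up.
B3 → C#4
G#4 → A#4
F#5 → G#5
D5 → E5
F4 → G4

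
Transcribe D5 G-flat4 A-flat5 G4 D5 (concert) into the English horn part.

Written C4 sounds as F3 on the English horn, so concert pitches are written a perfect fifth up.
D5 becomes A5
Gb4 becomes Db5
Ab5 becomes Eb6
G4 becomes D5
D5 becomes A5

A5 Db5 Eb6 D5 A5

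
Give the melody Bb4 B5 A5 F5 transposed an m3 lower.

G4 G#5 F#5 D5

Bb4 to G4
B5 to G#5
A5 to F#5
F5 to D5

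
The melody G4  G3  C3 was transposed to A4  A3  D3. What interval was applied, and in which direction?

From G4 to A4 is 2 letter names — a second of some quality.
G4 to A4 is 2 semitones, which makes it a major second; the second version is higher, so the direction is up.
Checking another pair — C3 → D3 — gives the same interval.

up a major second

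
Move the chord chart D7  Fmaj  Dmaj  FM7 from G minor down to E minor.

B7 Dmaj Bmaj DM7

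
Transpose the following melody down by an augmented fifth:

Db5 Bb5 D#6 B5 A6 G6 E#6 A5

Gbb4 Ebb5 G5 Eb5 Db6 Cb6 A5 Db5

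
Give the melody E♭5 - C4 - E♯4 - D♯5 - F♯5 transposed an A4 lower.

Bbb4 Gb3 B3 A4 C5

An augmented fourth down from Eb5 gives Bbb4.
C4 down an augmented fourth is Gb3.
E#4 down an augmented fourth is B3.
D#5: a fourth down reaches A, and 6 semitones makes it A4.
An augmented fourth down from F#5 gives C5.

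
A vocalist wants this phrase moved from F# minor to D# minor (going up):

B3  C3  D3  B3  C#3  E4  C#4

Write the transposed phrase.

G#4 A3 B3 G#4 A#3 C#5 A#4

From F# up to D# is a major sixth; apply that to each pitch.
B3 gives G#4
C3 gives A3
D3 gives B3
B3 gives G#4
C#3 gives A#3
E4 gives C#5
C#4 gives A#4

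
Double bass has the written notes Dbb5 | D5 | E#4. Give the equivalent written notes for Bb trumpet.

First find concert pitch: the double bass sounds a perfect octave below written, so Dbb5 D5 E#4 sounds Dbb4 D4 E#3.
Then write for Bb trumpet: it sounds a major second below written, so the part must be a major second above concert.
Dbb4 → Ebb4
D4 → E4
E#3 → F##3

Ebb4 E4 F##3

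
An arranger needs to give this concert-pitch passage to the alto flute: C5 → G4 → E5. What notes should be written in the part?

F5 C5 A5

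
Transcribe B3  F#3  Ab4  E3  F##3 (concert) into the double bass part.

B4 F#4 Ab5 E4 F##4

Written C4 sounds as C3 on the double bass, so concert pitches are written a perfect octave up.
B3 to B4
F#3 to F#4
Ab4 to Ab5
E3 to E4
F##3 to F##4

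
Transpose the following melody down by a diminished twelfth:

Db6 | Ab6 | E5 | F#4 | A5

G4 D5 A#3 B#2 D#4

Db6 gives G4
Ab6 gives D5
E5 gives A#3
F#4 gives B#2
A5 gives D#4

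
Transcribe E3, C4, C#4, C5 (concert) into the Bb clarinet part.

Written C4 sounds as Bb3 on the Bb clarinet, so concert pitches are written a major second up.
E3 gives F#3
C4 gives D4
C#4 gives D#4
C5 gives D5

F#3 D4 D#4 D5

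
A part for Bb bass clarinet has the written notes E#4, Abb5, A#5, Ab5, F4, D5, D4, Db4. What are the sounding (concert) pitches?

D#3 Gbb4 G#4 Gb4 Eb3 C4 C3 Cb3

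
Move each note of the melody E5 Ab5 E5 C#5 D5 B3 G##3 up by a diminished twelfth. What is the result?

Bb6 Ebb7 Bb6 G6 Ab6 F5 D#5

E5 up a diminished twelfth is Bb6.
A diminished twelfth up from Ab5 gives Ebb7.
E5: a twelfth up reaches B, and 18 semitones makes it Bb6.
A diminished twelfth up from C#5 gives G6.
D5 up a diminished twelfth is Ab6.
B3: a twelfth up reaches F, and 18 semitones makes it F5.
A diminished twelfth up from G##3 gives D#5.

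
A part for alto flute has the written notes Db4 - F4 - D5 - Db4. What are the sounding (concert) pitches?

Ab3 C4 A4 Ab3

The alto flute sounds a perfect fourth below written, so transpose each written note down a perfect fourth.
Db4 becomes Ab3
F4 becomes C4
D5 becomes A4
Db4 becomes Ab3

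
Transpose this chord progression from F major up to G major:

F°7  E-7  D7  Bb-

F major up to G major is a major second; each chord root moves by that interval while the quality stays the same.
F°7: root F up a major second → G, giving G°7.
E-7: root E up a major second → F#, giving F#-7.
D7: root D up a major second → E, giving E7.
Bb-: root Bb up a major second → C, giving C-.

G°7 F#-7 E7 C-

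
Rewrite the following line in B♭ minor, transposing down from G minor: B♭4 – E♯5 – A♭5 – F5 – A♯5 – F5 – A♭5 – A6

Db4 G#4 Cb5 Ab4 C#5 Ab4 Cb5 C6

G minor to B♭ minor down is a major sixth, so every note moves down by that interval.
Bb4 -> Db4
E#5 -> G#4
Ab5 -> Cb5
F5 -> Ab4
A#5 -> C#5
F5 -> Ab4
Ab5 -> Cb5
A6 -> C6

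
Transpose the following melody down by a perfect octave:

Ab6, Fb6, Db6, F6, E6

Ab6 down a perfect octave is Ab5.
Fb6: an octave down reaches F, and 12 semitones makes it Fb5.
Db6 down a perfect octave is Db5.
F6: an octave down reaches F, and 12 semitones makes it F5.
A perfect octave down from E6 gives E5.

Ab5 Fb5 Db5 F5 E5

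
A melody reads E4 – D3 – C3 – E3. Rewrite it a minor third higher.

E4 → G4
D3 → F3
C3 → Eb3
E3 → G3

G4 F3 Eb3 G3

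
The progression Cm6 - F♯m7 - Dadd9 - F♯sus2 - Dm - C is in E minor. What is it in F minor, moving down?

Dbm6 Gm7 Ebadd9 Gsus2 Ebm Db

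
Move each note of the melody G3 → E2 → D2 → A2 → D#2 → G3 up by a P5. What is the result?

A perfect fifth up from G3 gives D4.
A perfect fifth up from E2 gives B2.
D2 up a perfect fifth is A2.
A2 up a perfect fifth is E3.
D#2 up a perfect fifth is A#2.
G3: a fifth up reaches D, and 7 semitones makes it D4.

D4 B2 A2 E3 A#2 D4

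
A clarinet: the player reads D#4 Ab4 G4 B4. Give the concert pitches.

B#3 F4 E4 G#4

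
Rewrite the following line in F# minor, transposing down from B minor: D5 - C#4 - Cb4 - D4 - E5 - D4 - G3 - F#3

A4 G#3 Gb3 A3 B4 A3 D3 C#3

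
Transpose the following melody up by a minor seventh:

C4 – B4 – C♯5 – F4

Bb4 A5 B5 Eb5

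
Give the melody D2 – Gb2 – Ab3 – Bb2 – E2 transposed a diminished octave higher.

Db3 Gbb3 Abb4 Bbb3 Eb3

A diminished octave up from D2 gives Db3.
Gb2: an octave up reaches G, and 11 semitones makes it Gbb3.
Ab3: an octave up reaches A, and 11 semitones makes it Abb4.
A diminished octave up from Bb2 gives Bbb3.
A diminished octave up from E2 gives Eb3.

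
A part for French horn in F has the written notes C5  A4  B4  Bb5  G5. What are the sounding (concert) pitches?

The French horn in F sounds a perfect fifth below written, so transpose each written note down a perfect fifth.
C5 → F4
A4 → D4
B4 → E4
Bb5 → Eb5
G5 → C5

F4 D4 E4 Eb5 C5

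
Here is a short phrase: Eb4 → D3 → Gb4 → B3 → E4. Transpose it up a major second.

F4 E3 Ab4 C#4 F#4

A major second up from Eb4 gives F4.
D3 up a major second is E3.
Gb4 up a major second is Ab4.
B3 up a major second is C#4.
E4: a second up reaches F, and 2 semitones makes it F#4.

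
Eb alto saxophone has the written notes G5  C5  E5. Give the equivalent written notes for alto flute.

Eb5 Ab4 C5

First find concert pitch: the Eb alto saxophone sounds a major sixth below written, so G5 C5 E5 sounds Bb4 Eb4 G4.
Then write for alto flute: it sounds a perfect fourth below written, so the part must be a perfect fourth above concert.
Bb4 → Eb5
Eb4 → Ab4
G4 → C5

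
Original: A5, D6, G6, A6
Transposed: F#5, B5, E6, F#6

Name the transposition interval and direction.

Take the first pair: A5 → F#5. A to F spans 3 letter names, so the interval is some kind of third.
F#5 to A5 is 3 semitones, which makes it a minor third; the second version is lower, so the direction is down.
Checking another pair — A6 → F#6 — gives the same interval.

down a minor third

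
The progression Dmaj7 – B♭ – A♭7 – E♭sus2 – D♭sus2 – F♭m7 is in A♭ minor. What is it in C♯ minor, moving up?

F##maj7 D# C#7 G#sus2 F#sus2 Am7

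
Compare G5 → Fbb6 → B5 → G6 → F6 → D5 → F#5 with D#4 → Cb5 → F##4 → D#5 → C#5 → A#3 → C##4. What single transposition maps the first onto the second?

down a diminished eleventh

Take the first pair: G5 → D#4. G to D spans 11 letter names, so the interval is some kind of eleventh.
D#4 to G5 is 16 semitones, which makes it a diminished eleventh; the second version is lower, so the direction is down.
Checking another pair — F#5 → C##4 — gives the same interval.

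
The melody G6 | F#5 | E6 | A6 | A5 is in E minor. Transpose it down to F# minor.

A5 G#4 F#5 B5 B4

E minor to F# minor down is a minor seventh, so every note moves down by that interval.
G6 gives A5
F#5 gives G#4
E6 gives F#5
A6 gives B5
A5 gives B4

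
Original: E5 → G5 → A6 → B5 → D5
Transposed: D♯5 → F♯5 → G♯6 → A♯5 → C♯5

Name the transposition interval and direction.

down a minor second

Take the first pair: E5 → D#5. E to D spans 2 letter names, so the interval is some kind of second.
D#5 to E5 is 1 semitone, which makes it a minor second; the second version is lower, so the direction is down.
Checking another pair — D5 → C#5 — gives the same interval.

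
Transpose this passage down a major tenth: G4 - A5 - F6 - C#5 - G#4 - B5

Eb3 F4 Db5 A3 E3 G4

G4 -> Eb3
A5 -> F4
F6 -> Db5
C#5 -> A3
G#4 -> E3
B5 -> G4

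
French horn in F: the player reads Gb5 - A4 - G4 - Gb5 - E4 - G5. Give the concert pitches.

Written C4 on the French horn in F sounds as F3, a perfect fifth lower; apply that shift to every note.
Gb5 -> Cb5
A4 -> D4
G4 -> C4
Gb5 -> Cb5
E4 -> A3
G5 -> C5

Cb5 D4 C4 Cb5 A3 C5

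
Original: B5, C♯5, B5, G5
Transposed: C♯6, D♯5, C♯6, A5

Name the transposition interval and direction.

From B5 to C#6 is 2 letter names — a second of some quality.
B5 to C#6 is 2 semitones, which makes it a major second; the second version is higher, so the direction is up.
Checking another pair — G5 → A5 — gives the same interval.

up a major second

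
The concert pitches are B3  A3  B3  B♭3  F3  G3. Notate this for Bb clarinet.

C#4 B3 C#4 C4 G3 A3

Written C4 sounds as Bb3 on the Bb clarinet, so concert pitches are written a major second up.
B3 becomes C#4
A3 becomes B3
B3 becomes C#4
Bb3 becomes C4
F3 becomes G3
G3 becomes A3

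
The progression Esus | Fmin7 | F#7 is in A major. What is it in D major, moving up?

Asus Bbmin7 B7

A major up to D major is a perfect fourth; each chord root moves by that interval while the quality stays the same.
Esus: root E up a perfect fourth → A, giving Asus.
Fmin7: root F up a perfect fourth → Bb, giving Bbmin7.
F#7: root F# up a perfect fourth → B, giving B7.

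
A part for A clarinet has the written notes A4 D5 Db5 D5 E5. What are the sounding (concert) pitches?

F#4 B4 Bb4 B4 C#5

The A clarinet sounds a minor third below written, so transpose each written note down a minor third.
A4 -> F#4
D5 -> B4
Db5 -> Bb4
D5 -> B4
E5 -> C#5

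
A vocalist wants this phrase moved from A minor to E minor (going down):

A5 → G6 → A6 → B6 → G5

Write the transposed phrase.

E5 D6 E6 F#6 D5

A minor to E minor down is a perfect fourth, so every note moves down by that interval.
A5 gives E5
G6 gives D6
A6 gives E6
B6 gives F#6
G5 gives D5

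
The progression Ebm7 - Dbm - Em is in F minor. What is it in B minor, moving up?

Am7 Gm A#m

F minor up to B minor is an augmented fourth; each chord root moves by that interval while the quality stays the same.
Ebm7: root Eb up an augmented fourth → A, giving Am7.
Dbm: root Db up an augmented fourth → G, giving Gm.
Em: root E up an augmented fourth → A#, giving A#m.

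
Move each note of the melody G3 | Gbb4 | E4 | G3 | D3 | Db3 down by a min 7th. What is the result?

A2 Abb3 F#3 A2 E2 Eb2

A minor seventh down from G3 gives A2.
A minor seventh down from Gbb4 gives Abb3.
E4: a seventh down reaches F, and 10 semitones makes it F#3.
G3: a seventh down reaches A, and 10 semitones makes it A2.
D3: a seventh down reaches E, and 10 semitones makes it E2.
A minor seventh down from Db3 gives Eb2.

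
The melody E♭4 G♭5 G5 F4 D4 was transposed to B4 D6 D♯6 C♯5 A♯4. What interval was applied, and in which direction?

up an augmented fifth

Take the first pair: Eb4 → B4. E to B spans 5 letter names, so the interval is some kind of fifth.
Eb4 to B4 is 8 semitones, which makes it an augmented fifth; the second version is higher, so the direction is up.
Checking another pair — D4 → A#4 — gives the same interval.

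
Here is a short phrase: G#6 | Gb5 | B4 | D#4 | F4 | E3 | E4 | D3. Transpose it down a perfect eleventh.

D#5 Db4 F#3 A#2 C3 B1 B2 A1

G#6 to D#5
Gb5 to Db4
B4 to F#3
D#4 to A#2
F4 to C3
E3 to B1
E4 to B2
D3 to A1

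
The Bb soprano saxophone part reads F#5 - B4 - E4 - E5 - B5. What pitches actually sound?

The Bb soprano saxophone sounds a major second below written, so transpose each written note down a major second.
F#5 becomes E5
B4 becomes A4
E4 becomes D4
E5 becomes D5
B5 becomes A5

E5 A4 D4 D5 A5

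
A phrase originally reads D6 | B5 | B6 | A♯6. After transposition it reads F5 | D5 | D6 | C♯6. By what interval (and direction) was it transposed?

From D6 to F5 is 6 letter names — a sixth of some quality.
F5 to D6 is 9 semitones, which makes it a major sixth; the second version is lower, so the direction is down.
Checking another pair — A#6 → C#6 — gives the same interval.

down a major sixth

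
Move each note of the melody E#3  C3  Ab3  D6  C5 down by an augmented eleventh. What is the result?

B1 Gb1 Ebb2 Ab4 Gb3

E#3: an eleventh down reaches B, and 18 semitones makes it B1.
An augmented eleventh down from C3 gives Gb1.
An augmented eleventh down from Ab3 gives Ebb2.
D6 down an augmented eleventh is Ab4.
C5: an eleventh down reaches G, and 18 semitones makes it Gb3.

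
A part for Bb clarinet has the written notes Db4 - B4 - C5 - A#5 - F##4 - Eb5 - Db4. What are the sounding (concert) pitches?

Written C4 on the Bb clarinet sounds as Bb3, a major second lower; apply that shift to every note.
Db4 gives Cb4
B4 gives A4
C5 gives Bb4
A#5 gives G#5
F##4 gives E#4
Eb5 gives Db5
Db4 gives Cb4

Cb4 A4 Bb4 G#5 E#4 Db5 Cb4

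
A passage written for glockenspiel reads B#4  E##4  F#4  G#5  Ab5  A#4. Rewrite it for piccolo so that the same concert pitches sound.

First find concert pitch: the glockenspiel sounds a perfect fifteenth above written, so B#4 E##4 F#4 G#5 Ab5 A#4 sounds B#6 E##6 F#6 G#7 Ab7 A#6.
Then write for piccolo: it sounds a perfect octave above written, so the part must be a perfect octave below concert.
B#6 → B#5
E##6 → E##5
F#6 → F#5
G#7 → G#6
Ab7 → Ab6
A#6 → A#5

B#5 E##5 F#5 G#6 Ab6 A#5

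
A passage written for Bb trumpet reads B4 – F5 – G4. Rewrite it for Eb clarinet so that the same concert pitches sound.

First find concert pitch: the Bb trumpet sounds a major second below written, so B4 F5 G4 sounds A4 Eb5 F4.
Then write for Eb clarinet: it sounds a minor third above written, so the part must be a minor third below concert.
A4 → F#4
Eb5 → C5
F4 → D4

F#4 C5 D4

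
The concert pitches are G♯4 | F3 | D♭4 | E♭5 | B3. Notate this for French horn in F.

D#5 C4 Ab4 Bb5 F#4

Written C4 sounds as F3 on the French horn in F, so concert pitches are written a perfect fifth up.
G#4 gives D#5
F3 gives C4
Db4 gives Ab4
Eb5 gives Bb5
B3 gives F#4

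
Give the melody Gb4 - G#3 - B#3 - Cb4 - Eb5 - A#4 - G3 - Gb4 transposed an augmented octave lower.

Gbb3 G2 B2 Cbb3 Ebb4 A3 Gb2 Gbb3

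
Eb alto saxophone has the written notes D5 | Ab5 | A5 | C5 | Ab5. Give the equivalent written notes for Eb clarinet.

D4 Ab4 A4 C4 Ab4

First find concert pitch: the Eb alto saxophone sounds a major sixth below written, so D5 Ab5 A5 C5 Ab5 sounds F4 Cb5 C5 Eb4 Cb5.
Then write for Eb clarinet: it sounds a minor third above written, so the part must be a minor third below concert.
F4 → D4
Cb5 → Ab4
C5 → A4
Eb4 → C4
Cb5 → Ab4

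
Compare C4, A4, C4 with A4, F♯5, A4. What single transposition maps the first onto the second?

up a major sixth

Take the first pair: C4 → A4. C to A spans 6 letter names, so the interval is some kind of sixth.
C4 to A4 is 9 semitones, which makes it a major sixth; the second version is higher, so the direction is up.
Checking another pair — C4 → A4 — gives the same interval.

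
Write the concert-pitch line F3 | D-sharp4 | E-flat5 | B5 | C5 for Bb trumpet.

G3 E#4 F5 C#6 D5

Written C4 sounds as Bb3 on the Bb trumpet, so concert pitches are written a major second up.
F3 to G3
D#4 to E#4
Eb5 to F5
B5 to C#6
C5 to D5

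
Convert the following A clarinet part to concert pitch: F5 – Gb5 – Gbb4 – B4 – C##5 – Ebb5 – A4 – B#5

D5 Eb5 Ebb4 G#4 A##4 Cb5 F#4 G##5

The A clarinet sounds a minor third below written, so transpose each written note down a minor third.
F5 to D5
Gb5 to Eb5
Gbb4 to Ebb4
B4 to G#4
C##5 to A##4
Ebb5 to Cb5
A4 to F#4
B#5 to G##5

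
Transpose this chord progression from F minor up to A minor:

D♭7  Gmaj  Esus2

F7 Bmaj G#sus2

F minor up to A minor is a major third; each chord root moves by that interval while the quality stays the same.
D♭7: root D♭ up a major third → F, giving F7.
Gmaj: root G up a major third → B, giving Bmaj.
Esus2: root E up a major third → G#, giving G#sus2.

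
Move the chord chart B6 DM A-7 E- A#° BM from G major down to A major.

C#6 EM B-7 F#- B#° C#M

G major down to A major is a minor seventh; each chord root moves by that interval while the quality stays the same.
B6: root B down a minor seventh → C#, giving C#6.
DM: root D down a minor seventh → E, giving EM.
A-7: root A down a minor seventh → B, giving B-7.
E-: root E down a minor seventh → F#, giving F#-.
A#°: root A# down a minor seventh → B#, giving B#°.
BM: root B down a minor seventh → C#, giving C#M.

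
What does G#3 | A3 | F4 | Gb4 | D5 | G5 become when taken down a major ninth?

G#3 -> F#2
A3 -> G2
F4 -> Eb3
Gb4 -> Fb3
D5 -> C4
G5 -> F4

F#2 G2 Eb3 Fb3 C4 F4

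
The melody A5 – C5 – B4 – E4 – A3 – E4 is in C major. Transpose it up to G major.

From C up to G is a perfect fifth; apply that to each pitch.
A5 becomes E6
C5 becomes G5
B4 becomes F#5
E4 becomes B4
A3 becomes E4
E4 becomes B4

E6 G5 F#5 B4 E4 B4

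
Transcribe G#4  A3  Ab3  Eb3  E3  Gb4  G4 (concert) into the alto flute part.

C#5 D4 Db4 Ab3 A3 Cb5 C5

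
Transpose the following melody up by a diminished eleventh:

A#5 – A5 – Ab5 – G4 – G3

D7 Db7 Dbb7 Cb6 Cb5

A#5 up a diminished eleventh is D7.
A diminished eleventh up from A5 gives Db7.
Ab5 up a diminished eleventh is Dbb7.
A diminished eleventh up from G4 gives Cb6.
A diminished eleventh up from G3 gives Cb5.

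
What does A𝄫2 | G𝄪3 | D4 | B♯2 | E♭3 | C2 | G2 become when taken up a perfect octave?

Abb2 gives Abb3
G##3 gives G##4
D4 gives D5
B#2 gives B#3
Eb3 gives Eb4
C2 gives C3
G2 gives G3

Abb3 G##4 D5 B#3 Eb4 C3 G3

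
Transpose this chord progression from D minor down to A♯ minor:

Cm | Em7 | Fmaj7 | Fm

D minor down to A♯ minor is a diminished fourth; each chord root moves by that interval while the quality stays the same.
Cm: root C down a diminished fourth → G#, giving G#m.
Em7: root E down a diminished fourth → B#, giving B#m7.
Fmaj7: root F down a diminished fourth → C#, giving C#maj7.
Fm: root F down a diminished fourth → C#, giving C#m.

G#m B#m7 C#maj7 C#m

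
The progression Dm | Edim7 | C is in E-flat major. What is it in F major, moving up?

Em F#dim7 D

E-flat major up to F major is a major second; each chord root moves by that interval while the quality stays the same.
Dm: root D up a major second → E, giving Em.
Edim7: root E up a major second → F#, giving F#dim7.
C: root C up a major second → D, giving D.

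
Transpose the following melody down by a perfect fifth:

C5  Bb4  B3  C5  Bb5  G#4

F4 Eb4 E3 F4 Eb5 C#4

C5: a fifth down reaches F, and 7 semitones makes it F4.
Bb4 down a perfect fifth is Eb4.
B3: a fifth down reaches E, and 7 semitones makes it E3.
A perfect fifth down from C5 gives F4.
Bb5: a fifth down reaches E, and 7 semitones makes it Eb5.
G#4 down a perfect fifth is C#4.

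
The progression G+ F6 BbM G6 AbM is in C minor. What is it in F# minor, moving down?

C#+ B6 EM C#6 DM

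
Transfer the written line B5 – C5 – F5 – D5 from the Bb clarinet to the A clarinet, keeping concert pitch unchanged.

First find concert pitch: the Bb clarinet sounds a major second below written, so B5 C5 F5 D5 sounds A5 Bb4 Eb5 C5.
Then write for A clarinet: it sounds a minor third below written, so the part must be a minor third above concert.
A5 → C6
Bb4 → Db5
Eb5 → Gb5
C5 → Eb5

C6 Db5 Gb5 Eb5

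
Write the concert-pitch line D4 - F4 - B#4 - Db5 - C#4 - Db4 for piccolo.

The piccolo sounds a perfect octave above written, so the written part must be a perfect octave below concert — transpose each note down.
D4 gives D3
F4 gives F3
B#4 gives B#3
Db5 gives Db4
C#4 gives C#3
Db4 gives Db3

D3 F3 B#3 Db4 C#3 Db3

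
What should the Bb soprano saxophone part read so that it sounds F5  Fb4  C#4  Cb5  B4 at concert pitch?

G5 Gb4 D#4 Db5 C#5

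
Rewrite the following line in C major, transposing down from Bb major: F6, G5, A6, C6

G5 A4 B5 D5

Bb major to C major down is a minor seventh, so every note moves down by that interval.
F6 → G5
G5 → A4
A6 → B5
C6 → D5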